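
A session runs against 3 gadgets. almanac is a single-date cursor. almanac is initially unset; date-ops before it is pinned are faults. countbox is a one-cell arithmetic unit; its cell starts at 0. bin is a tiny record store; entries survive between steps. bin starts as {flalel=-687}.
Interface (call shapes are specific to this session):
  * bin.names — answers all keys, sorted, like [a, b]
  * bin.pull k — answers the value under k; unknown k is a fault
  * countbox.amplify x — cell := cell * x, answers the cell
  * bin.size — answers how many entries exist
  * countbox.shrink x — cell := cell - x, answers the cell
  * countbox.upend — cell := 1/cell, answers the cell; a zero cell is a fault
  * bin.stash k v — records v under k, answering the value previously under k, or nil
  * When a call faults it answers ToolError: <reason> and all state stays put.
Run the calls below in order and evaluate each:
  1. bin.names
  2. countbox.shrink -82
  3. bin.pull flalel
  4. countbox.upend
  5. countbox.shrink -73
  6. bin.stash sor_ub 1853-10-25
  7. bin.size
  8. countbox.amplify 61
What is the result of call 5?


Answer: 5987/82

Derivation:
$ bin.names
= [flalel]
$ countbox.shrink x=-82
= 82
$ bin.pull k=flalel
= -687
$ countbox.upend
= 1/82
$ countbox.shrink x=-73
= 5987/82
$ bin.stash k=sor_ub v=1853-10-25
= nil
$ bin.size
= 2
$ countbox.amplify x=61
= 365207/82


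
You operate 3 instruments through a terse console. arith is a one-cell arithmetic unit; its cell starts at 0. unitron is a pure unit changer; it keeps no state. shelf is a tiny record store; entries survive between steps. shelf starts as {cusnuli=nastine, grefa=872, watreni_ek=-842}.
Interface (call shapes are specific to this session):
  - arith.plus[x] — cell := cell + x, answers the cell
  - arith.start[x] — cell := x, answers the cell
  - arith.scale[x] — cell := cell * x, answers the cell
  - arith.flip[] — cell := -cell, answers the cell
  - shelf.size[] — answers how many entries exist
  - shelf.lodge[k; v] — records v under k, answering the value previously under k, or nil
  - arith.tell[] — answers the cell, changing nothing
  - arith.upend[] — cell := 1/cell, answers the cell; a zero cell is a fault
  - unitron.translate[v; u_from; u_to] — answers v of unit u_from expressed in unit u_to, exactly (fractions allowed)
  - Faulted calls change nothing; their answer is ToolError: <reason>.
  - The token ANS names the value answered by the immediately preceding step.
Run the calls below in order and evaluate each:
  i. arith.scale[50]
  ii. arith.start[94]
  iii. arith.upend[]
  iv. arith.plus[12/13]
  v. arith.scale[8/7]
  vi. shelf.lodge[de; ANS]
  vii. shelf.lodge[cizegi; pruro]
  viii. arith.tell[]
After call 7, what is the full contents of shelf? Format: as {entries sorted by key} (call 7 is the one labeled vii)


Answer: {cizegi=pruro, cusnuli=nastine, de=652/611, grefa=872, watreni_ek=-842}

Derivation:
·→ scale(x→50)
·← 0
·→ start(x→94)
·← 94
·→ upend()
·← 1/94
·→ plus(x→12/13)
·← 1141/1222
·→ scale(x→8/7)
·← 652/611
·→ lodge(k→de, v→ANS)
·← nil
·→ lodge(k→cizegi, v→pruro)
·← nil
·→ tell()
·← 652/611


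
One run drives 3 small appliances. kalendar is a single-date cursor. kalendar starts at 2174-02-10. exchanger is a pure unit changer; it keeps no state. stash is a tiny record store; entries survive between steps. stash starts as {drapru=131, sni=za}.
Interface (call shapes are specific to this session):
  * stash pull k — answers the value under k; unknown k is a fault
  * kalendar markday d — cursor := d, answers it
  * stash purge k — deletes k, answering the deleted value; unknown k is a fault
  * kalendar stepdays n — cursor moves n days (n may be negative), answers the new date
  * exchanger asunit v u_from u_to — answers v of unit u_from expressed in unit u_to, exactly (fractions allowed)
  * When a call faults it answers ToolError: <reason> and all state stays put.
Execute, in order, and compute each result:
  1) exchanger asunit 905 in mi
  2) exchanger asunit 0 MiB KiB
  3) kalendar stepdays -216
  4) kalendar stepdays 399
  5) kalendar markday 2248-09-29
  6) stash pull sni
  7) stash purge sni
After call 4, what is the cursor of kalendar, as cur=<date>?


==> exchanger asunit(v→905, u_from→in, u_to→mi)
<== 181/12672
==> exchanger asunit(v→0, u_from→MiB, u_to→KiB)
<== 0
==> kalendar stepdays(n→-216)
<== 2173-07-09
==> kalendar stepdays(n→399)
<== 2174-08-12
==> kalendar markday(d→2248-09-29)
<== 2248-09-29
==> stash pull(k→sni)
<== za
==> stash purge(k→sni)
<== za

Answer: cur=2174-08-12


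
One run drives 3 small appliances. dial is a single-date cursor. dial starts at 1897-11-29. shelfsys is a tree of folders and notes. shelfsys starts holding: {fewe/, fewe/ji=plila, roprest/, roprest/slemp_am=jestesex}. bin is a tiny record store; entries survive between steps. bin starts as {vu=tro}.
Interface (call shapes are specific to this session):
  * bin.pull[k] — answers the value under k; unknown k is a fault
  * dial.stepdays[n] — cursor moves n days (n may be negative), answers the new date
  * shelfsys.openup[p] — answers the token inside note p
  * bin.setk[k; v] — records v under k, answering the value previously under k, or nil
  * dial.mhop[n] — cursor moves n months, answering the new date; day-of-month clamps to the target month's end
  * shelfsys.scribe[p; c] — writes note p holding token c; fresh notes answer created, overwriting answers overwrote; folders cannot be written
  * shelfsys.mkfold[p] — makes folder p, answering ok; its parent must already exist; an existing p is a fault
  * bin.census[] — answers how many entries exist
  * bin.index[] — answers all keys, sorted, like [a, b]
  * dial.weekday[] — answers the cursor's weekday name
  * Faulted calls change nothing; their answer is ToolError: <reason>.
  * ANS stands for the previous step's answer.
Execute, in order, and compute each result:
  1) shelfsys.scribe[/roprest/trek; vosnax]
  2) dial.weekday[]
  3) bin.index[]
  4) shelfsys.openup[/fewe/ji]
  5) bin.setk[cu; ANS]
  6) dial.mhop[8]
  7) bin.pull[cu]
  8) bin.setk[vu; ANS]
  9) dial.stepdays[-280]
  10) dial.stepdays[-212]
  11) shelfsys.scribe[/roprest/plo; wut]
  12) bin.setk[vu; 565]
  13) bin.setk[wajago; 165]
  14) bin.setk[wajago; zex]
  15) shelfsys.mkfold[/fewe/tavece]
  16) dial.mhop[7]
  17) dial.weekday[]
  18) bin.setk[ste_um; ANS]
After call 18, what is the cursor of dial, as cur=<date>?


Answer: cur=1897-10-24

Derivation:
$ shelfsys.scribe /roprest/trek vosnax
:: created
$ dial.weekday
:: Monday
$ bin.index
:: [vu]
$ shelfsys.openup /fewe/ji
:: plila
$ bin.setk cu ANS
:: nil
$ dial.mhop 8
:: 1898-07-29
$ bin.pull cu
:: plila
$ bin.setk vu ANS
:: tro
$ dial.stepdays -280
:: 1897-10-22
$ dial.stepdays -212
:: 1897-03-24
$ shelfsys.scribe /roprest/plo wut
:: created
$ bin.setk vu 565
:: plila
$ bin.setk wajago 165
:: nil
$ bin.setk wajago zex
:: 165
$ shelfsys.mkfold /fewe/tavece
:: ok
$ dial.mhop 7
:: 1897-10-24
$ dial.weekday
:: Sunday
$ bin.setk ste_um ANS
:: nil


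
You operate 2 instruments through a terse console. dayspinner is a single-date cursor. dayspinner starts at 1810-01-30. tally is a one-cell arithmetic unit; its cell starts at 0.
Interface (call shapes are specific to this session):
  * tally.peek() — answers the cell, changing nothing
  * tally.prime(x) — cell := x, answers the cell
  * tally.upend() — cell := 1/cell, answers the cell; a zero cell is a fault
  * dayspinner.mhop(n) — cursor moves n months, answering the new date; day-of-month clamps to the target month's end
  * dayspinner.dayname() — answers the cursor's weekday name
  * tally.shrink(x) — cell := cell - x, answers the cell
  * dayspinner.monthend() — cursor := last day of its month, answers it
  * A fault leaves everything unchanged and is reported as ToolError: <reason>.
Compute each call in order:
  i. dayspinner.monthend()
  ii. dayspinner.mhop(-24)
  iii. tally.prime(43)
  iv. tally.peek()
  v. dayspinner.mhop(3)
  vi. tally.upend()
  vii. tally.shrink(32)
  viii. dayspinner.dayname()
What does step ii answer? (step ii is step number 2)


Answer: 1808-01-31

Derivation:
~$ dayspinner.monthend
:: 1810-01-31
~$ dayspinner.mhop n='-24'
:: 1808-01-31
~$ tally.prime x='43'
:: 43
~$ tally.peek
:: 43
~$ dayspinner.mhop n='3'
:: 1808-04-30
~$ tally.upend
:: 1/43
~$ tally.shrink x='32'
:: -1375/43
~$ dayspinner.dayname
:: Saturday


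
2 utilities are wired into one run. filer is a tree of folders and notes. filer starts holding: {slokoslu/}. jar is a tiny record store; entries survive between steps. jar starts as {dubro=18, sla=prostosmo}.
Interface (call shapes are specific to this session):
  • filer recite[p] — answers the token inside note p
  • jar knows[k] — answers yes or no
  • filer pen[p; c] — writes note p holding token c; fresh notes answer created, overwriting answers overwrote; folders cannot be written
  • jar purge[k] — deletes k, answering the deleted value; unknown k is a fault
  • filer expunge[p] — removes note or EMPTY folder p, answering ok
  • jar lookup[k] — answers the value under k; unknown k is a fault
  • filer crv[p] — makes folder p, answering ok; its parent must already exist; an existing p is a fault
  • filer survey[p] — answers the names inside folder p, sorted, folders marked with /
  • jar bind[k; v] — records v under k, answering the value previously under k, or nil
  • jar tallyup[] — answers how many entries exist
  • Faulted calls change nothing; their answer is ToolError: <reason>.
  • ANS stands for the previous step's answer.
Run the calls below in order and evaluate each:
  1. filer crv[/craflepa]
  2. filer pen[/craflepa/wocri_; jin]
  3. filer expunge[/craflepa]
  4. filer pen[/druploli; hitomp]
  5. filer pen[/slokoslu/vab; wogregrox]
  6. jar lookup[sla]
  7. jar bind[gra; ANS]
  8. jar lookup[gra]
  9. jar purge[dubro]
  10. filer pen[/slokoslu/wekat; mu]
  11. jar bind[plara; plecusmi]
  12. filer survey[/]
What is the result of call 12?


;; filer crv(p: /craflepa) == ok
;; filer pen(p: /craflepa/wocri_, c: jin) == created
;; filer expunge(p: /craflepa) == ToolError: not empty
;; filer pen(p: /druploli, c: hitomp) == created
;; filer pen(p: /slokoslu/vab, c: wogregrox) == created
;; jar lookup(k: sla) == prostosmo
;; jar bind(k: gra, v: ANS) == nil
;; jar lookup(k: gra) == prostosmo
;; jar purge(k: dubro) == 18
;; filer pen(p: /slokoslu/wekat, c: mu) == created
;; jar bind(k: plara, v: plecusmi) == nil
;; filer survey(p: /) == [craflepa/, druploli, slokoslu/]

Answer: [craflepa/, druploli, slokoslu/]


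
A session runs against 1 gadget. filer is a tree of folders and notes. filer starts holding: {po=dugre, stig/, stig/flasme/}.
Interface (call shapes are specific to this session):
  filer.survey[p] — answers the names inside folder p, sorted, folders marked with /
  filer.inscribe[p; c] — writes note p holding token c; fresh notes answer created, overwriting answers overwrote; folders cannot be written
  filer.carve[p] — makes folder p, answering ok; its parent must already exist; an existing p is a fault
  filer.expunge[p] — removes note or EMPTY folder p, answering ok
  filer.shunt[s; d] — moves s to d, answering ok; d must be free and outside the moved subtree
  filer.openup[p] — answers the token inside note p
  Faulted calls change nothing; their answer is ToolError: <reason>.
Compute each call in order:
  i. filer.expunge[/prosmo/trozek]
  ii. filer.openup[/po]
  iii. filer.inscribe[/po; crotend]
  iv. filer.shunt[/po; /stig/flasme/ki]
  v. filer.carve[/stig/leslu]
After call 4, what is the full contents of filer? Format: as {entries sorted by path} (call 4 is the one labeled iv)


Using filer.expunge using /prosmo/trozek, — result: ToolError: not found.
Now I run filer.openup using /po, yielding dugre.
Calling filer.inscribe using /po, crotend, giving overwrote.
I try filer.shunt using /po, /stig/flasme/ki, giving ok.
I run filer.carve using /stig/leslu, → ok.

Answer: {stig/, stig/flasme/, stig/flasme/ki=crotend}


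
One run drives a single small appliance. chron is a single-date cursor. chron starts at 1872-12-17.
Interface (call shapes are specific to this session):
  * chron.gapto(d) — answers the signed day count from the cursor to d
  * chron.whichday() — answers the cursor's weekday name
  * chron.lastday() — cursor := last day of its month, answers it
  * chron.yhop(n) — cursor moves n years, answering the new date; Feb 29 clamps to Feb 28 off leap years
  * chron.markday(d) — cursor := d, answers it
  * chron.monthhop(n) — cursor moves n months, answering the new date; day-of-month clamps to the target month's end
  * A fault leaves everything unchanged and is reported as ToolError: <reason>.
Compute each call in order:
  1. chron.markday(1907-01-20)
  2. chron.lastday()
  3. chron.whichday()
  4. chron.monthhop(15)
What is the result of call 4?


·→ chron.markday(d: 1907-01-20)
·← 1907-01-20
·→ chron.lastday()
·← 1907-01-31
·→ chron.whichday()
·← Thursday
·→ chron.monthhop(n: 15)
·← 1908-04-30

Answer: 1908-04-30


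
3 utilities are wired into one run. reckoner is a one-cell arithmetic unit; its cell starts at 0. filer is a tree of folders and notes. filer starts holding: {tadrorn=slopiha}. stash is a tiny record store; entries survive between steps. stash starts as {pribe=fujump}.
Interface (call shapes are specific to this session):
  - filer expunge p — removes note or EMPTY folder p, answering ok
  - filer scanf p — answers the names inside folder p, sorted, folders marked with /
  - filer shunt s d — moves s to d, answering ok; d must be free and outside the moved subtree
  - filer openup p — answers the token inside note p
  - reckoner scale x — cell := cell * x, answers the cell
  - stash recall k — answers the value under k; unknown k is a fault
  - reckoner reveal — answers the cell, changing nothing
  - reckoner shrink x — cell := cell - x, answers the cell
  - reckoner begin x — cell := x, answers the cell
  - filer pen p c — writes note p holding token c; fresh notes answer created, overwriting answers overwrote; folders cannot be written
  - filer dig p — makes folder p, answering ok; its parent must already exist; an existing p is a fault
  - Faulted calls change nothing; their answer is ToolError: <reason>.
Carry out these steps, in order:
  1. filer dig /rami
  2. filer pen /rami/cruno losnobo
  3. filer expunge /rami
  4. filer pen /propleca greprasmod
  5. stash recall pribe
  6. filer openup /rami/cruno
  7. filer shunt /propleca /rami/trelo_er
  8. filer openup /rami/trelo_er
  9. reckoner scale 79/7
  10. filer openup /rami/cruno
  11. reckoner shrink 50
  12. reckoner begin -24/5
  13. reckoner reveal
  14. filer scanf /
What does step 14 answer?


Do: filer dig[p: /rami]
See: ok
Do: filer pen[p: /rami/cruno; c: losnobo]
See: created
Do: filer expunge[p: /rami]
See: ToolError: not empty
Do: filer pen[p: /propleca; c: greprasmod]
See: created
Do: stash recall[k: pribe]
See: fujump
Do: filer openup[p: /rami/cruno]
See: losnobo
Do: filer shunt[s: /propleca; d: /rami/trelo_er]
See: ok
Do: filer openup[p: /rami/trelo_er]
See: greprasmod
Do: reckoner scale[x: 79/7]
See: 0
Do: filer openup[p: /rami/cruno]
See: losnobo
Do: reckoner shrink[x: 50]
See: -50
Do: reckoner begin[x: -24/5]
See: -24/5
Do: reckoner reveal[]
See: -24/5
Do: filer scanf[p: /]
See: [rami/, tadrorn]

Answer: [rami/, tadrorn]


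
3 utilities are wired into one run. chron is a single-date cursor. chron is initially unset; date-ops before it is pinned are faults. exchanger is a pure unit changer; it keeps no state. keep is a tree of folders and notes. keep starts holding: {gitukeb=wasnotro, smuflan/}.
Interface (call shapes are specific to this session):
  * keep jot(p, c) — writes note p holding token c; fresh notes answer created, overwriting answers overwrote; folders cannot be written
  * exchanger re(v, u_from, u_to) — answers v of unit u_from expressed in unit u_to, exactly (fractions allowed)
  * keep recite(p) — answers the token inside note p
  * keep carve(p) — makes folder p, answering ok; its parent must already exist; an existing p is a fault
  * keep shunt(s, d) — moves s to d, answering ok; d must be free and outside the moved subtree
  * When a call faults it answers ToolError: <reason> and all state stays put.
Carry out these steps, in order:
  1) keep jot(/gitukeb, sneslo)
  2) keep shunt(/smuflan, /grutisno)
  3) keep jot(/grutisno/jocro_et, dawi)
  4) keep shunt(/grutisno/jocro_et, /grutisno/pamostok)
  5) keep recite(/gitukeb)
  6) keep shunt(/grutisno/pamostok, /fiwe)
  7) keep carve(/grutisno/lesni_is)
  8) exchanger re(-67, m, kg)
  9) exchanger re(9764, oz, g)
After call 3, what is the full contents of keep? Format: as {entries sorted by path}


$ keep jot /gitukeb sneslo
:: overwrote
$ keep shunt /smuflan /grutisno
:: ok
$ keep jot /grutisno/jocro_et dawi
:: created
$ keep shunt /grutisno/jocro_et /grutisno/pamostok
:: ok
$ keep recite /gitukeb
:: sneslo
$ keep shunt /grutisno/pamostok /fiwe
:: ok
$ keep carve /grutisno/lesni_is
:: ok
$ exchanger re -67 m kg
:: ToolError: incompatible units
$ exchanger re 9764 oz g
:: 110721897517/400000

Answer: {gitukeb=sneslo, grutisno/, grutisno/jocro_et=dawi}


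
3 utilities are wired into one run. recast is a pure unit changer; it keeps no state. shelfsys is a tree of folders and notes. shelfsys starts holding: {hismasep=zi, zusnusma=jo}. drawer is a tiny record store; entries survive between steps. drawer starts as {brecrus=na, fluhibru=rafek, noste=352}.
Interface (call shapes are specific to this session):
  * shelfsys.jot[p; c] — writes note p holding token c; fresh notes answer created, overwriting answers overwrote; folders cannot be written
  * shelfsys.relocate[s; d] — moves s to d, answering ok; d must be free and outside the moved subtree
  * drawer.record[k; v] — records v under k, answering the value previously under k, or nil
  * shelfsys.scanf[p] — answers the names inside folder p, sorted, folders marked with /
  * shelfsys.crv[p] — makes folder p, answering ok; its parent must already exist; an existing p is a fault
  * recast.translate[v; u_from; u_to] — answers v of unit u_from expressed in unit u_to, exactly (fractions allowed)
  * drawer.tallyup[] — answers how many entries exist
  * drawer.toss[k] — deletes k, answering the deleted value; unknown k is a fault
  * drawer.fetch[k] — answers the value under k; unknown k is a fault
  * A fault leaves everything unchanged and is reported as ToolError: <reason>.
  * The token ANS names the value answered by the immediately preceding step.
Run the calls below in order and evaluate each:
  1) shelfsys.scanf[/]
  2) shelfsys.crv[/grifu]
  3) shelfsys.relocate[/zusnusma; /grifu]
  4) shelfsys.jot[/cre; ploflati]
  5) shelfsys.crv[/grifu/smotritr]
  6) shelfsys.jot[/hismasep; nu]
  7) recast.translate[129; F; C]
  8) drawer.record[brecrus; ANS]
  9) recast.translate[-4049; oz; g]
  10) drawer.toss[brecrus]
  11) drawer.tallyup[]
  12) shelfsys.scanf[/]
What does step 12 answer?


Answer: [cre, grifu/, hismasep, zusnusma]

Derivation:
// 1. scanf(p=/) ~> [hismasep, zusnusma]
// 2. crv(p=/grifu) ~> ok
// 3. relocate(s=/zusnusma, d=/grifu) ~> ToolError: exists
// 4. jot(p=/cre, c=ploflati) ~> created
// 5. crv(p=/grifu/smotritr) ~> ok
// 6. jot(p=/hismasep, c=nu) ~> overwrote
// 7. translate(v=129, u_from=F, u_to=C) ~> 485/9
// 8. record(k=brecrus, v=ANS) ~> na
// 9. translate(v=-4049, u_from=oz, u_to=g) ~> -183659550613/1600000
// 10. toss(k=brecrus) ~> 485/9
// 11. tallyup() ~> 2
// 12. scanf(p=/) ~> [cre, grifu/, hismasep, zusnusma]


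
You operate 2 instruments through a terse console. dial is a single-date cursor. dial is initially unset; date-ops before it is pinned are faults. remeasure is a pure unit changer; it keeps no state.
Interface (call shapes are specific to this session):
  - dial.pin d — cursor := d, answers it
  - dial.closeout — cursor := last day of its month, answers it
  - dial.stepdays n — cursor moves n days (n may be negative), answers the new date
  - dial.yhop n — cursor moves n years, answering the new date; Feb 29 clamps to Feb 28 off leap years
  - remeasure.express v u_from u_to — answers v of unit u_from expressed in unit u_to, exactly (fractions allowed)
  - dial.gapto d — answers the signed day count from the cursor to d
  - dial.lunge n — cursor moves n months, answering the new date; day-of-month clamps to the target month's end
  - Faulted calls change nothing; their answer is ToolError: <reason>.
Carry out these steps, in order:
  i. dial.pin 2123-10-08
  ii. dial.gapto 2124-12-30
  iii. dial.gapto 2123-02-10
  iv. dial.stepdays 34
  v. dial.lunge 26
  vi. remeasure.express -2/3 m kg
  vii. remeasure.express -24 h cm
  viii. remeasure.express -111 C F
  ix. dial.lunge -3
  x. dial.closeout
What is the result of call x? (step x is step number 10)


Answer: 2125-10-31

Derivation:
Act: dial.pin[d: 2123-10-08]
Obs: 2123-10-08
Act: dial.gapto[d: 2124-12-30]
Obs: 449
Act: dial.gapto[d: 2123-02-10]
Obs: -240
Act: dial.stepdays[n: 34]
Obs: 2123-11-11
Act: dial.lunge[n: 26]
Obs: 2126-01-11
Act: remeasure.express[v: -2/3; u_from: m; u_to: kg]
Obs: ToolError: incompatible units
Act: remeasure.express[v: -24; u_from: h; u_to: cm]
Obs: ToolError: incompatible units
Act: remeasure.express[v: -111; u_from: C; u_to: F]
Obs: -839/5
Act: dial.lunge[n: -3]
Obs: 2125-10-11
Act: dial.closeout[]
Obs: 2125-10-31


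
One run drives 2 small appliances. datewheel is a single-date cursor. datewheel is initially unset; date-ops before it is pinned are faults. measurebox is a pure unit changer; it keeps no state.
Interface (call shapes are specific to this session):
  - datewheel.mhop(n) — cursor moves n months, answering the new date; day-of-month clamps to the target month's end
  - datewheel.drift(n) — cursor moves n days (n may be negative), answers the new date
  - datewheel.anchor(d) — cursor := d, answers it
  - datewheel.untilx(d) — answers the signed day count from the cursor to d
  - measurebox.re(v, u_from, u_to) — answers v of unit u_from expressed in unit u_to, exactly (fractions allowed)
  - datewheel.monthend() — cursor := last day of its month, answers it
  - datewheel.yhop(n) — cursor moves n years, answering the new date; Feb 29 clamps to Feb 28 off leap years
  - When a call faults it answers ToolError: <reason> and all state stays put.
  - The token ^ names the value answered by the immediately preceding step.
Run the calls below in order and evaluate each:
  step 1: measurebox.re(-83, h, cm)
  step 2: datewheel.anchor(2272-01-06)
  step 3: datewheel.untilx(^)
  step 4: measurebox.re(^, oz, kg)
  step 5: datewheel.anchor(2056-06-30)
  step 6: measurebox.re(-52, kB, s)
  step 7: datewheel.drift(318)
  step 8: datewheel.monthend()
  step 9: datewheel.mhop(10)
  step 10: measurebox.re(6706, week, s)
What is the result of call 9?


==> measurebox.re(v='-83', u_from='h', u_to='cm')
<== ToolError: incompatible units
==> datewheel.anchor(d='2272-01-06')
<== 2272-01-06
==> datewheel.untilx(d='^')
<== 0
==> measurebox.re(v='^', u_from='oz', u_to='kg')
<== 0
==> datewheel.anchor(d='2056-06-30')
<== 2056-06-30
==> measurebox.re(v='-52', u_from='kB', u_to='s')
<== ToolError: incompatible units
==> datewheel.drift(n='318')
<== 2057-05-14
==> datewheel.monthend()
<== 2057-05-31
==> datewheel.mhop(n='10')
<== 2058-03-31
==> measurebox.re(v='6706', u_from='week', u_to='s')
<== 4055788800

Answer: 2058-03-31


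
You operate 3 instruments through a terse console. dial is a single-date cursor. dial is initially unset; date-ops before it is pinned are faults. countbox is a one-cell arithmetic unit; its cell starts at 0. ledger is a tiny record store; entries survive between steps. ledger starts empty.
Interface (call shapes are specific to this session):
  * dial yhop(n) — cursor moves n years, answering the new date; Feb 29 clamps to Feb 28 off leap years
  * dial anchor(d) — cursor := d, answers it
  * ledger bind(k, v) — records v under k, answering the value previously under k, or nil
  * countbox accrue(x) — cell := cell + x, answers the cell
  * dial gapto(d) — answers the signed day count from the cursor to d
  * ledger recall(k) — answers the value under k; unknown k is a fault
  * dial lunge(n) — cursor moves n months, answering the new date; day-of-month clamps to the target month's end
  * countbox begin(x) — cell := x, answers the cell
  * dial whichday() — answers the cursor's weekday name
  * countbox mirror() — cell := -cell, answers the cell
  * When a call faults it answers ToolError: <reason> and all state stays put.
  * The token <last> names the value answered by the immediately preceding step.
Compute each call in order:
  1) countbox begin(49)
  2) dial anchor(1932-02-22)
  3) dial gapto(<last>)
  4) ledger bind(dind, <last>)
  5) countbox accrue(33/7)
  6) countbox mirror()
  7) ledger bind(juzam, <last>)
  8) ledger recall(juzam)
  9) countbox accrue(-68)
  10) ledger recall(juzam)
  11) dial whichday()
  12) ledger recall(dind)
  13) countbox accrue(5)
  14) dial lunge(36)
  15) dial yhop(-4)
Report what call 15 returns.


CALL countbox begin[x='49']
RET  49
CALL dial anchor[d='1932-02-22']
RET  1932-02-22
CALL dial gapto[d='<last>']
RET  0
CALL ledger bind[k='dind'; v='<last>']
RET  nil
CALL countbox accrue[x='33/7']
RET  376/7
CALL countbox mirror[]
RET  -376/7
CALL ledger bind[k='juzam'; v='<last>']
RET  nil
CALL ledger recall[k='juzam']
RET  -376/7
CALL countbox accrue[x='-68']
RET  -852/7
CALL ledger recall[k='juzam']
RET  -376/7
CALL dial whichday[]
RET  Monday
CALL ledger recall[k='dind']
RET  0
CALL countbox accrue[x='5']
RET  -817/7
CALL dial lunge[n='36']
RET  1935-02-22
CALL dial yhop[n='-4']
RET  1931-02-22

Answer: 1931-02-22


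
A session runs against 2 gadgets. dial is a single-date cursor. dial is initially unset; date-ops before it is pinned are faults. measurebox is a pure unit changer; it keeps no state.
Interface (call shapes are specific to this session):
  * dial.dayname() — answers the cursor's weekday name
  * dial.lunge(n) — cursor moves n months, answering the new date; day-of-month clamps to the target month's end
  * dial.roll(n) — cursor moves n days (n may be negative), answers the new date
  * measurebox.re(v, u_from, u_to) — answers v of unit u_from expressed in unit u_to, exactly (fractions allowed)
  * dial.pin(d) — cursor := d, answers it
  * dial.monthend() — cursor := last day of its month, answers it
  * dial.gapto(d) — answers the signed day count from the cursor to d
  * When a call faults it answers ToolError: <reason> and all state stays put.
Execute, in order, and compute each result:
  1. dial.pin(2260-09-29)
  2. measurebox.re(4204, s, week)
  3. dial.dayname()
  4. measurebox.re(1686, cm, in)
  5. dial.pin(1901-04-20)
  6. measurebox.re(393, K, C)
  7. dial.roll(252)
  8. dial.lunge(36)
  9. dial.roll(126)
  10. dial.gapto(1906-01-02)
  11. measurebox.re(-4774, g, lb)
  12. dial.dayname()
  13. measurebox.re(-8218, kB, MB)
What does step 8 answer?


~$ dial.pin d→2260-09-29
= 2260-09-29
~$ measurebox.re v→4204 u_from→s u_to→week
= 1051/151200
~$ dial.dayname
= Saturday
~$ measurebox.re v→1686 u_from→cm u_to→in
= 84300/127
~$ dial.pin d→1901-04-20
= 1901-04-20
~$ measurebox.re v→393 u_from→K u_to→C
= 2397/20
~$ dial.roll n→252
= 1901-12-28
~$ dial.lunge n→36
= 1904-12-28
~$ dial.roll n→126
= 1905-05-03
~$ dial.gapto d→1906-01-02
= 244
~$ measurebox.re v→-4774 u_from→g u_to→lb
= -6200000/589081
~$ dial.dayname
= Wednesday
~$ measurebox.re v→-8218 u_from→kB u_to→MB
= -4109/500

Answer: 1904-12-28


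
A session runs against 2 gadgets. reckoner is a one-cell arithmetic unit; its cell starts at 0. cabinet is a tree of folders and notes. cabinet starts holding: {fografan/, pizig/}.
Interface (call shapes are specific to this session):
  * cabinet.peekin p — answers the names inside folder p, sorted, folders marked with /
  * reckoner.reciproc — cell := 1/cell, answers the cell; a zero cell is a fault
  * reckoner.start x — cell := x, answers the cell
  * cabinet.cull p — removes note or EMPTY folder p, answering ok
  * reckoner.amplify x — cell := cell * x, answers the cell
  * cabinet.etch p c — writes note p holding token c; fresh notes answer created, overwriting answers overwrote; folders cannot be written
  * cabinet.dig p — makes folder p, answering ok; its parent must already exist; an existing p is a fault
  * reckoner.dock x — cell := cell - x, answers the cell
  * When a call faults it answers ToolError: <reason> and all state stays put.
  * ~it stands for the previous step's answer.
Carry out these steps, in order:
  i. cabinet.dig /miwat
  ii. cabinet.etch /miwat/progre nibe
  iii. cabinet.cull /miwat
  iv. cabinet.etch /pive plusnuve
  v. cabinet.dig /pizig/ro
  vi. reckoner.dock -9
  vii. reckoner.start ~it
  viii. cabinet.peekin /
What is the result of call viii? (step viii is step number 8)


Answer: [fografan/, miwat/, pive, pizig/]

Derivation:
// 1. dig(p→/miwat) == ok
// 2. etch(p→/miwat/progre, c→nibe) == created
// 3. cull(p→/miwat) == ToolError: not empty
// 4. etch(p→/pive, c→plusnuve) == created
// 5. dig(p→/pizig/ro) == ok
// 6. dock(x→-9) == 9
// 7. start(x→~it) == 9
// 8. peekin(p→/) == [fografan/, miwat/, pive, pizig/]


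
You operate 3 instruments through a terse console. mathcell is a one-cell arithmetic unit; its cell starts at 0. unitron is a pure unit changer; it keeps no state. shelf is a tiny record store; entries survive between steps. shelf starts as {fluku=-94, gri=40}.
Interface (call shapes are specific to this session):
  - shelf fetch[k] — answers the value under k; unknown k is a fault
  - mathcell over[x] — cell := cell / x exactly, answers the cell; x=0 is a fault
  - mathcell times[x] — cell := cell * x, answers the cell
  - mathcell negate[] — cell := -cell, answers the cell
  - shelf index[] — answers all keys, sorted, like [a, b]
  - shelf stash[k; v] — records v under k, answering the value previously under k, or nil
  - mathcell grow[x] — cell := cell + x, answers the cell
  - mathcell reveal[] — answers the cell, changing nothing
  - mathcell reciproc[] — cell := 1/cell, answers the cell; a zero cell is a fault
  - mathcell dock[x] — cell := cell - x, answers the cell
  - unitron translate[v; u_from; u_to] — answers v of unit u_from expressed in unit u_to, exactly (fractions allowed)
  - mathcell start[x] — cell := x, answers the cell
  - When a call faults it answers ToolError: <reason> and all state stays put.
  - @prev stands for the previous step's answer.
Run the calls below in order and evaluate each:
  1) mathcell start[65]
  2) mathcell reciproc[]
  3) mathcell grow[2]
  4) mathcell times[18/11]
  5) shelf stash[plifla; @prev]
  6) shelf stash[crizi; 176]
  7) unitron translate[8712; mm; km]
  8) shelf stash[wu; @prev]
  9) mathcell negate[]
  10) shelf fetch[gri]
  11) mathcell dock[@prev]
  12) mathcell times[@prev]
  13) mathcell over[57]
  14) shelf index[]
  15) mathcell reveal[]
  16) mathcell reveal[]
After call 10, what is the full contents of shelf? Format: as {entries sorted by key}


Act: mathcell start[x=65]
Obs: 65
Act: mathcell reciproc[]
Obs: 1/65
Act: mathcell grow[x=2]
Obs: 131/65
Act: mathcell times[x=18/11]
Obs: 2358/715
Act: shelf stash[k=plifla; v=@prev]
Obs: nil
Act: shelf stash[k=crizi; v=176]
Obs: nil
Act: unitron translate[v=8712; u_from=mm; u_to=km]
Obs: 1089/125000
Act: shelf stash[k=wu; v=@prev]
Obs: nil
Act: mathcell negate[]
Obs: -2358/715
Act: shelf fetch[k=gri]
Obs: 40
Act: mathcell dock[x=@prev]
Obs: -30958/715
Act: mathcell times[x=@prev]
Obs: 958397764/511225
Act: mathcell over[x=57]
Obs: 958397764/29139825
Act: shelf index[]
Obs: [crizi, fluku, gri, plifla, wu]
Act: mathcell reveal[]
Obs: 958397764/29139825
Act: mathcell reveal[]
Obs: 958397764/29139825

Answer: {crizi=176, fluku=-94, gri=40, plifla=2358/715, wu=1089/125000}


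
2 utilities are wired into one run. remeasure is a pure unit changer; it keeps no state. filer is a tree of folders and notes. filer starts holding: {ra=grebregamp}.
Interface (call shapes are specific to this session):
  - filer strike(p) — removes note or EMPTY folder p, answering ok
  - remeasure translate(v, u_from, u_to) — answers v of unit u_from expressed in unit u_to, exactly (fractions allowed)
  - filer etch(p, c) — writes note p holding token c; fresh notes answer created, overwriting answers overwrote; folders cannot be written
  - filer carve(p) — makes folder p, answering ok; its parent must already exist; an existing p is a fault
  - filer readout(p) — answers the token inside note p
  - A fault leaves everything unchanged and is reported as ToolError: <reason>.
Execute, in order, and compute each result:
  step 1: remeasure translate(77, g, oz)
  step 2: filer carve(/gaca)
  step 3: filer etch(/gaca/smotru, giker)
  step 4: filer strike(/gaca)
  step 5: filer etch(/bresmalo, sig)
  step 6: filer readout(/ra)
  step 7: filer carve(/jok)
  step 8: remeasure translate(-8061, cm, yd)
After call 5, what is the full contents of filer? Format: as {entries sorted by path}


Invoking remeasure translate with v: 77, u_from: g, u_to: oz, and get 1600000/589081.
I run filer carve with p: /gaca: ok.
I try filer etch with p: /gaca/smotru, c: giker, → created.
Using filer strike with p: /gaca, → ToolError: not empty.
I call filer etch with p: /bresmalo, c: sig, and observe created.
Then filer readout with p: /ra, yielding grebregamp.
Using filer carve with p: /jok, and get ok.
I call remeasure translate with v: -8061, u_from: cm, u_to: yd, — result: -67175/762.

Answer: {bresmalo=sig, gaca/, gaca/smotru=giker, ra=grebregamp}


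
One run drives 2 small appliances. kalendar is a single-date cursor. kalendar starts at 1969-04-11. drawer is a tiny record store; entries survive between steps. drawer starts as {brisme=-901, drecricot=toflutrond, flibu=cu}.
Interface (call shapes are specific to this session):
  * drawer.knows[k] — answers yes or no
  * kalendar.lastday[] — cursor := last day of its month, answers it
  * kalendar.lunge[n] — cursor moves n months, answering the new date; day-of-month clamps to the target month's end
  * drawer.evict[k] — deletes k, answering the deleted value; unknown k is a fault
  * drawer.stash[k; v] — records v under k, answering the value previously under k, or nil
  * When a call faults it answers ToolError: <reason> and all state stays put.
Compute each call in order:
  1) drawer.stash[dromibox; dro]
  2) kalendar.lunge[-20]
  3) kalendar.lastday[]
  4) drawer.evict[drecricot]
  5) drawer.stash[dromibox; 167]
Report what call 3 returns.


>>> drawer.stash dromibox dro
= nil
>>> kalendar.lunge -20
= 1967-08-11
>>> kalendar.lastday
= 1967-08-31
>>> drawer.evict drecricot
= toflutrond
>>> drawer.stash dromibox 167
= dro

Answer: 1967-08-31


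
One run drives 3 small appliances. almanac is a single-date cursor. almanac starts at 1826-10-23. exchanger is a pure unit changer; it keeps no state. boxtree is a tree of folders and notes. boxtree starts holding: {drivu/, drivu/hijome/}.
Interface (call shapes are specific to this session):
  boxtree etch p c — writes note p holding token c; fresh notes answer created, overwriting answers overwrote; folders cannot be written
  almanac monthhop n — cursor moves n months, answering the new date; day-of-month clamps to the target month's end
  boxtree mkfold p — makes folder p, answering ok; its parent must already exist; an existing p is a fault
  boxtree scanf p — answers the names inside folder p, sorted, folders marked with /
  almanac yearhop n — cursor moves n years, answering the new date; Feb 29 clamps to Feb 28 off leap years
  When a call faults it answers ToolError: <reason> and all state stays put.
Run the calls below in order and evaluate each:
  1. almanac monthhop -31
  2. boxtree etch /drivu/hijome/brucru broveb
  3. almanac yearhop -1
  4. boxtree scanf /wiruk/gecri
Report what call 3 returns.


Answer: 1823-03-23

Derivation:
Next I call almanac monthhop(-31), and observe 1824-03-23.
I invoke boxtree etch(/drivu/hijome/brucru, broveb), and observe created.
I use almanac yearhop(-1), → 1823-03-23.
Calling boxtree scanf(/wiruk/gecri), → ToolError: not found.


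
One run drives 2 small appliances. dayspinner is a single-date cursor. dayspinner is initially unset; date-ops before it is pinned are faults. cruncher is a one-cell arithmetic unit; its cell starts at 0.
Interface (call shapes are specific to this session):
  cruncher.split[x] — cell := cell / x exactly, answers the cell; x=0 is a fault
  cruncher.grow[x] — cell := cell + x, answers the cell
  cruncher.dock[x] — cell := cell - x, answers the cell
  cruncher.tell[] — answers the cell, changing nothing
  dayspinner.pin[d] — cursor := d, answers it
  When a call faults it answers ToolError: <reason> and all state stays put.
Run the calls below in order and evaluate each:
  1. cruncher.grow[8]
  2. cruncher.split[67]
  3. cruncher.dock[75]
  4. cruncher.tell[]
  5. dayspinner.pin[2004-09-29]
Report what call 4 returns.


Answer: -5017/67

Derivation:
Step: grow[x='8']
Result: 8
Step: split[x='67']
Result: 8/67
Step: dock[x='75']
Result: -5017/67
Step: tell[]
Result: -5017/67
Step: pin[d='2004-09-29']
Result: 2004-09-29


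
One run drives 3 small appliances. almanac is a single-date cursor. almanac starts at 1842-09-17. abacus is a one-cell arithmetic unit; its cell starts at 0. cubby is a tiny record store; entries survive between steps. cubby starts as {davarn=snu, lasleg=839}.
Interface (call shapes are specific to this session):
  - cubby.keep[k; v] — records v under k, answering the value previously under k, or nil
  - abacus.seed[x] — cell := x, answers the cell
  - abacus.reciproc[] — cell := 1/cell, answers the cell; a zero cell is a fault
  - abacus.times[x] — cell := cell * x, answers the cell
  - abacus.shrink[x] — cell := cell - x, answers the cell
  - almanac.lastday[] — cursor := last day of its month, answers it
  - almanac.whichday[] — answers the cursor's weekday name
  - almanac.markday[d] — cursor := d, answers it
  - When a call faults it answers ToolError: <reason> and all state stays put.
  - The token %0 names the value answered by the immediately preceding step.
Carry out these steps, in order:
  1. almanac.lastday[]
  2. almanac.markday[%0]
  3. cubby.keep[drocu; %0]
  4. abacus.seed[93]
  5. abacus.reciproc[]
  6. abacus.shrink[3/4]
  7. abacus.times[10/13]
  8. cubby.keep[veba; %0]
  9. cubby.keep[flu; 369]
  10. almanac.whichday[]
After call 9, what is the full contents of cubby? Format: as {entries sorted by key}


-- 1. almanac.lastday() ~> 1842-09-30
-- 2. almanac.markday(d=%0) ~> 1842-09-30
-- 3. cubby.keep(k=drocu, v=%0) ~> nil
-- 4. abacus.seed(x=93) ~> 93
-- 5. abacus.reciproc() ~> 1/93
-- 6. abacus.shrink(x=3/4) ~> -275/372
-- 7. abacus.times(x=10/13) ~> -1375/2418
-- 8. cubby.keep(k=veba, v=%0) ~> nil
-- 9. cubby.keep(k=flu, v=369) ~> nil
-- 10. almanac.whichday() ~> Friday

Answer: {davarn=snu, drocu=1842-09-30, flu=369, lasleg=839, veba=-1375/2418}


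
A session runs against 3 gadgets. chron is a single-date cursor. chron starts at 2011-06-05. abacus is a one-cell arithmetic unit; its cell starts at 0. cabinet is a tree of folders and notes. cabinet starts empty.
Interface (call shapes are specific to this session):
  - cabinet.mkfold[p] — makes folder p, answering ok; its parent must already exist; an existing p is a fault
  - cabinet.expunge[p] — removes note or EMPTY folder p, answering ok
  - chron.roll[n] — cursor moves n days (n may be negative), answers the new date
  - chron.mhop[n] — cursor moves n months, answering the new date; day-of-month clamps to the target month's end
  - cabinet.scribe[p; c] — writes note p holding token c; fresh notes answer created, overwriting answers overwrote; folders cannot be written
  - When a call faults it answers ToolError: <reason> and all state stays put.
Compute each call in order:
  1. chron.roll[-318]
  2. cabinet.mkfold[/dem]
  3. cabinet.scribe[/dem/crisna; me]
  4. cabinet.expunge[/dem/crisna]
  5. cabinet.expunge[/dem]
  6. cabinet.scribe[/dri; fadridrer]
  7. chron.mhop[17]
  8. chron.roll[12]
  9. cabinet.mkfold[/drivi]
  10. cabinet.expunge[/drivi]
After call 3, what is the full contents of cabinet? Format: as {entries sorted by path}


// 1. chron.roll(n: -318) == 2010-07-22
// 2. cabinet.mkfold(p: /dem) == ok
// 3. cabinet.scribe(p: /dem/crisna, c: me) == created
// 4. cabinet.expunge(p: /dem/crisna) == ok
// 5. cabinet.expunge(p: /dem) == ok
// 6. cabinet.scribe(p: /dri, c: fadridrer) == created
// 7. chron.mhop(n: 17) == 2011-12-22
// 8. chron.roll(n: 12) == 2012-01-03
// 9. cabinet.mkfold(p: /drivi) == ok
// 10. cabinet.expunge(p: /drivi) == ok

Answer: {dem/, dem/crisna=me}
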